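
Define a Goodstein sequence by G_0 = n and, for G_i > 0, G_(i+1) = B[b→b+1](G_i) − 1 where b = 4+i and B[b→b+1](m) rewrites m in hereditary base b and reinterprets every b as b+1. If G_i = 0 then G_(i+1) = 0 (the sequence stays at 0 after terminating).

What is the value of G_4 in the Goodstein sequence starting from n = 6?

G_0 = 6. HB_4(6) = 4 + 2. Bump = 7. G_1 = 6.
G_1 = 6. HB_5(6) = 5 + 1. Bump = 7. G_2 = 6.
G_2 = 6. HB_6(6) = 6. Bump = 7. G_3 = 6.
G_3 = 6. HB_7(6) = 6. Bump = 6. G_4 = 5.
G_4 = 5. HB_8(5) = 5. Bump = 5. G_5 = 4.

5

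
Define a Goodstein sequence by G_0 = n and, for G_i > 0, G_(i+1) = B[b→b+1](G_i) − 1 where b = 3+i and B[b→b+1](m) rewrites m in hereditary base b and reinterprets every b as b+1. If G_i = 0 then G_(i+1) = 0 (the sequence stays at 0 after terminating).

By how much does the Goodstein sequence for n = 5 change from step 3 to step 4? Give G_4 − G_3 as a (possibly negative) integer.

step 0: 5 = 3 + 2; sub 4 for 3: 4 + 2; = 6; G_1 = 6−1 = 5
step 1: 5 = 4 + 1; sub 5 for 4: 5 + 1; = 6; G_2 = 6−1 = 5
step 2: 5 = 5; sub 6 for 5: 6; = 6; G_3 = 6−1 = 5
step 3: 5 = 5; sub 7 for 6: 5; = 5; G_4 = 5−1 = 4

-1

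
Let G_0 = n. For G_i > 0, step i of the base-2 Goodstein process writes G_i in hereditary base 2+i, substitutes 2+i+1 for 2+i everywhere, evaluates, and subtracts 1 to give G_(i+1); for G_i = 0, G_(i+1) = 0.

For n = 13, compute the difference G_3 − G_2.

14813

13 —HB2→ 2^(2 + 1) + 2^2 + 1 —bump→ 3^(3 + 1) + 3^3 + 1 = 109 —(−1)→ 108
108 —HB3→ 3^(3 + 1) + 3^3 —bump→ 4^(4 + 1) + 4^4 = 1280 —(−1)→ 1279
1279 —HB4→ 4^(4 + 1) + 3·4^3 + 3·4^2 + 3·4 + 3 —bump→ 5^(5 + 1) + 3·5^3 + 3·5^2 + 3·5 + 3 = 16093 —(−1)→ 16092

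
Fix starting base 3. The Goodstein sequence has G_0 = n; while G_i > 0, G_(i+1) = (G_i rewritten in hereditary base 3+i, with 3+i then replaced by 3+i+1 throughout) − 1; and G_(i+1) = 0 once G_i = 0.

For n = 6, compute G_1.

7

G_0 = 6. HB_3(6) = 2·3. Bump = 8. G_1 = 7.
G_1 = 7. HB_4(7) = 4 + 3. Bump = 8. G_2 = 7.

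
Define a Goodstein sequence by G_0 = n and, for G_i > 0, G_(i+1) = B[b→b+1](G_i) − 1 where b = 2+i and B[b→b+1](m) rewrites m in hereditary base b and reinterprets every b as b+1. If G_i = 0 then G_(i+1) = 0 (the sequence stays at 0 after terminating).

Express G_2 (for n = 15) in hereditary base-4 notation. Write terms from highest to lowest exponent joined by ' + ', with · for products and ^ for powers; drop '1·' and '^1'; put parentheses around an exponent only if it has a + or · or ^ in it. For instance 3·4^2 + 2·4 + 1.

G_0=15  [base 2] 2^(2 + 1) + 2^2 + 2 + 1  →[2↦3]→  3^(3 + 1) + 3^3 + 3 + 1 = 112  −1 ⇒ G_1=111
G_1=111  [base 3] 3^(3 + 1) + 3^3 + 3  →[3↦4]→  4^(4 + 1) + 4^4 + 4 = 1284  −1 ⇒ G_2=1283

4^(4 + 1) + 4^4 + 3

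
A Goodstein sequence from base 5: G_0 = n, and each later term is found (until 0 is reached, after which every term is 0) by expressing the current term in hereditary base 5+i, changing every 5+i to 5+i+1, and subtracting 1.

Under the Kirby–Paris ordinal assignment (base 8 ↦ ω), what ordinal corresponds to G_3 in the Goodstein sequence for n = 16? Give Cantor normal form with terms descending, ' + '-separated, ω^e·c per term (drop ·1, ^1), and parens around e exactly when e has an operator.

ω·2 + 5

(0) 16|_5 = 3·5 + 1 ↦ 3·6 + 1|_6 = 19 ⇒ 18
(1) 18|_6 = 3·6 ↦ 3·7|_7 = 21 ⇒ 20
(2) 20|_7 = 2·7 + 6 ↦ 2·8 + 6|_8 = 22 ⇒ 21
(3) 21|_8 = 2·8 + 5 ↦ 2·9 + 5|_9 = 23 ⇒ 22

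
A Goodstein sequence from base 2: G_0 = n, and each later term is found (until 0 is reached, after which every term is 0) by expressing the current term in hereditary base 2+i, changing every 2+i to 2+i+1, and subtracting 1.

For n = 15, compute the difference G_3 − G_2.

17469

15 —HB2→ 2^(2 + 1) + 2^2 + 2 + 1 —bump→ 3^(3 + 1) + 3^3 + 3 + 1 = 112 —(−1)→ 111
111 —HB3→ 3^(3 + 1) + 3^3 + 3 —bump→ 4^(4 + 1) + 4^4 + 4 = 1284 —(−1)→ 1283
1283 —HB4→ 4^(4 + 1) + 4^4 + 3 —bump→ 5^(5 + 1) + 5^5 + 3 = 18753 —(−1)→ 18752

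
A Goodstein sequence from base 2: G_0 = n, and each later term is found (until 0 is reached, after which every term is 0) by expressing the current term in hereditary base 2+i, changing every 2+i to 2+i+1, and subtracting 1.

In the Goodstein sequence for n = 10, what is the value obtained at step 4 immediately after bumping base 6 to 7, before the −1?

i=0: 10 = 2^(2 + 1) + 2 (b=2); 2→3: 3^(3 + 1) + 3 = 84; 84−1 = 83
i=1: 83 = 3^(3 + 1) + 2 (b=3); 3→4: 4^(4 + 1) + 2 = 1026; 1026−1 = 1025
i=2: 1025 = 4^(4 + 1) + 1 (b=4); 4→5: 5^(5 + 1) + 1 = 15626; 15626−1 = 15625
i=3: 15625 = 5^(5 + 1) (b=5); 5→6: 6^(6 + 1) = 279936; 279936−1 = 279935
i=4: 279935 = 5·6^6 + 5·6^5 + 5·6^4 + 5·6^3 + 5·6^2 + 5·6 + 5 (b=6); 6→7: 5·7^7 + 5·7^5 + 5·7^4 + 5·7^3 + 5·7^2 + 5·7 + 5 = 4215755; 4215755−1 = 4215754

4215755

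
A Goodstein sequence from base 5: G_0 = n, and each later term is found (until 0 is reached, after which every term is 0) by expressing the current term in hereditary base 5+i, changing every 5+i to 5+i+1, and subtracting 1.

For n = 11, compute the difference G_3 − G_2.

(0) 11|_5 = 2·5 + 1 ↦ 2·6 + 1|_6 = 13 ⇒ 12
(1) 12|_6 = 2·6 ↦ 2·7|_7 = 14 ⇒ 13
(2) 13|_7 = 7 + 6 ↦ 8 + 6|_8 = 14 ⇒ 13

0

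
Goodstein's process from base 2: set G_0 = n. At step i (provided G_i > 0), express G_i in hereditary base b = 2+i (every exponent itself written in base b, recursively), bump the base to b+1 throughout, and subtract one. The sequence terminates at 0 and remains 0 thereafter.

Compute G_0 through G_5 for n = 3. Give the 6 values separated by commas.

3, 3, 3, 2, 1, 0

[0] 3 ≡ 2 + 1 (base 2). Lift 3: 4. −1: 3.
[1] 3 ≡ 3 (base 3). Lift 4: 4. −1: 3.
[2] 3 ≡ 3 (base 4). Lift 5: 3. −1: 2.
[3] 2 ≡ 2 (base 5). Lift 6: 2. −1: 1.
[4] 1 ≡ 1 (base 6). Lift 7: 1. −1: 0.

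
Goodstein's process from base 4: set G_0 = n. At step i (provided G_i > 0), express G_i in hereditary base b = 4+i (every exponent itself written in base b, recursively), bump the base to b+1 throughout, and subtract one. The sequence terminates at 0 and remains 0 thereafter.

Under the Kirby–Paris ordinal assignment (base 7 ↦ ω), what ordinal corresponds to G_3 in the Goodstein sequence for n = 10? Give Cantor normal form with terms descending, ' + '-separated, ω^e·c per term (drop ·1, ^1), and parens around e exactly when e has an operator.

i=0: 10 = 2·4 + 2 (b=4); 4→5: 2·5 + 2 = 12; 12−1 = 11
i=1: 11 = 2·5 + 1 (b=5); 5→6: 2·6 + 1 = 13; 13−1 = 12
i=2: 12 = 2·6 (b=6); 6→7: 2·7 = 14; 14−1 = 13
i=3: 13 = 7 + 6 (b=7); 7→8: 8 + 6 = 14; 14−1 = 13

ω + 6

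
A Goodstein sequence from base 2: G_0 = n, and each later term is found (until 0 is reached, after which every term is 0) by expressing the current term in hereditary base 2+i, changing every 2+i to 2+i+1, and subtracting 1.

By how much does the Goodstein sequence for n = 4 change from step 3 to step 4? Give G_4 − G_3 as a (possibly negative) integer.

i=0: 4 = 2^2 (b=2); 2→3: 3^3 = 27; 27−1 = 26
i=1: 26 = 2·3^2 + 2·3 + 2 (b=3); 3→4: 2·4^2 + 2·4 + 2 = 42; 42−1 = 41
i=2: 41 = 2·4^2 + 2·4 + 1 (b=4); 4→5: 2·5^2 + 2·5 + 1 = 61; 61−1 = 60
i=3: 60 = 2·5^2 + 2·5 (b=5); 5→6: 2·6^2 + 2·6 = 84; 84−1 = 83

23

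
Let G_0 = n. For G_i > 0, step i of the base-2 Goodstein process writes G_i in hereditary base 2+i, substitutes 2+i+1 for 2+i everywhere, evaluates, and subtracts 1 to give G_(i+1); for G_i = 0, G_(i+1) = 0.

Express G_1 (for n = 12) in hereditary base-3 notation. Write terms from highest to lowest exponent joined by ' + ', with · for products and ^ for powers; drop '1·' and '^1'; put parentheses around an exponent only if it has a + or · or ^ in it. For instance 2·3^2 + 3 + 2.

3^(3 + 1) + 2·3^2 + 2·3 + 2

[0] 12 ≡ 2^(2 + 1) + 2^2 (base 2). Lift 3: 108. −1: 107.
[1] 107 ≡ 3^(3 + 1) + 2·3^2 + 2·3 + 2 (base 3). Lift 4: 1066. −1: 1065.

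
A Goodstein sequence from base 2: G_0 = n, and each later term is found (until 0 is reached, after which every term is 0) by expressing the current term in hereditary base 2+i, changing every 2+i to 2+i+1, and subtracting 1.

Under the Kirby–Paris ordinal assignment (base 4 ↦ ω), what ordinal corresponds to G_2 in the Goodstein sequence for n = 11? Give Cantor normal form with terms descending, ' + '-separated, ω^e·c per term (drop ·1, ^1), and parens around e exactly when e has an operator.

ω^(ω + 1) + 3

step 0: 11 = 2^(2 + 1) + 2 + 1; sub 3 for 2: 3^(3 + 1) + 3 + 1; = 85; G_1 = 85−1 = 84
step 1: 84 = 3^(3 + 1) + 3; sub 4 for 3: 4^(4 + 1) + 4; = 1028; G_2 = 1028−1 = 1027
step 2: 1027 = 4^(4 + 1) + 3; sub 5 for 4: 5^(5 + 1) + 3; = 15628; G_3 = 15628−1 = 15627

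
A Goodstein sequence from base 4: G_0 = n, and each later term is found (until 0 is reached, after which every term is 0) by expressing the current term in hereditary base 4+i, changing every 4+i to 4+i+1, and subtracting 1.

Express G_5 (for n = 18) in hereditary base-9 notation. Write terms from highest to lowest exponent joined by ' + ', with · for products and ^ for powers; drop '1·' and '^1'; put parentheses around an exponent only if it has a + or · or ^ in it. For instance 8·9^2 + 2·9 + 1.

6·9 + 4

(0) 18|_4 = 4^2 + 2 ↦ 5^2 + 2|_5 = 27 ⇒ 26
(1) 26|_5 = 5^2 + 1 ↦ 6^2 + 1|_6 = 37 ⇒ 36
(2) 36|_6 = 6^2 ↦ 7^2|_7 = 49 ⇒ 48
(3) 48|_7 = 6·7 + 6 ↦ 6·8 + 6|_8 = 54 ⇒ 53
(4) 53|_8 = 6·8 + 5 ↦ 6·9 + 5|_9 = 59 ⇒ 58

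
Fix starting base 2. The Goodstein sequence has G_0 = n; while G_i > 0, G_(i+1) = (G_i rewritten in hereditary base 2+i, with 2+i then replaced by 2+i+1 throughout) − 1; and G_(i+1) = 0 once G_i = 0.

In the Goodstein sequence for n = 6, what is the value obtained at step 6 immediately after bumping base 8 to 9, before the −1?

(0) 6|_2 = 2^2 + 2 ↦ 3^3 + 3|_3 = 30 ⇒ 29
(1) 29|_3 = 3^3 + 2 ↦ 4^4 + 2|_4 = 258 ⇒ 257
(2) 257|_4 = 4^4 + 1 ↦ 5^5 + 1|_5 = 3126 ⇒ 3125
(3) 3125|_5 = 5^5 ↦ 6^6|_6 = 46656 ⇒ 46655
(4) 46655|_6 = 5·6^5 + 5·6^4 + 5·6^3 + 5·6^2 + 5·6 + 5 ↦ 5·7^5 + 5·7^4 + 5·7^3 + 5·7^2 + 5·7 + 5|_7 = 98040 ⇒ 98039
(5) 98039|_7 = 5·7^5 + 5·7^4 + 5·7^3 + 5·7^2 + 5·7 + 4 ↦ 5·8^5 + 5·8^4 + 5·8^3 + 5·8^2 + 5·8 + 4|_8 = 187244 ⇒ 187243

332148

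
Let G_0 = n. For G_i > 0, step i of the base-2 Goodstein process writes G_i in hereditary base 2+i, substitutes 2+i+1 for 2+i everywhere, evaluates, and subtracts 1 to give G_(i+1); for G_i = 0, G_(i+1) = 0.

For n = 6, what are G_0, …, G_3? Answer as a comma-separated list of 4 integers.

step 0: 6 = 2^2 + 2; sub 3 for 2: 3^3 + 3; = 30; G_1 = 30−1 = 29
step 1: 29 = 3^3 + 2; sub 4 for 3: 4^4 + 2; = 258; G_2 = 258−1 = 257
step 2: 257 = 4^4 + 1; sub 5 for 4: 5^5 + 1; = 3126; G_3 = 3126−1 = 3125

6, 29, 257, 3125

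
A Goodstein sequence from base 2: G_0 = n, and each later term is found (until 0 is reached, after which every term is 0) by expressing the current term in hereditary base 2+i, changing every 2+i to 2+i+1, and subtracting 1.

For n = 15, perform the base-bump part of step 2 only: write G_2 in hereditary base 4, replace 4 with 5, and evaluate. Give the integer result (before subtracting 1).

[0] 15 ≡ 2^(2 + 1) + 2^2 + 2 + 1 (base 2). Lift 3: 112. −1: 111.
[1] 111 ≡ 3^(3 + 1) + 3^3 + 3 (base 3). Lift 4: 1284. −1: 1283.
[2] 1283 ≡ 4^(4 + 1) + 4^4 + 3 (base 4). Lift 5: 18753. −1: 18752.

18753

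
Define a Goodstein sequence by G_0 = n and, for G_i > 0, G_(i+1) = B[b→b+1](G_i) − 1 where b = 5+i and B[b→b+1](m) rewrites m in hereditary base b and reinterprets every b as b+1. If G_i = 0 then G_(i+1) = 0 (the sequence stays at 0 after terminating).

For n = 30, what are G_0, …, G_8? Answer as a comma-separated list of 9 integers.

step 0: 30 = 5^2 + 5; sub 6 for 5: 6^2 + 6; = 42; G_1 = 42−1 = 41
step 1: 41 = 6^2 + 5; sub 7 for 6: 7^2 + 5; = 54; G_2 = 54−1 = 53
step 2: 53 = 7^2 + 4; sub 8 for 7: 8^2 + 4; = 68; G_3 = 68−1 = 67
step 3: 67 = 8^2 + 3; sub 9 for 8: 9^2 + 3; = 84; G_4 = 84−1 = 83
step 4: 83 = 9^2 + 2; sub 10 for 9: 10^2 + 2; = 102; G_5 = 102−1 = 101
step 5: 101 = 10^2 + 1; sub 11 for 10: 11^2 + 1; = 122; G_6 = 122−1 = 121
step 6: 121 = 11^2; sub 12 for 11: 12^2; = 144; G_7 = 144−1 = 143
step 7: 143 = 11·12 + 11; sub 13 for 12: 11·13 + 11; = 154; G_8 = 154−1 = 153

30, 41, 53, 67, 83, 101, 121, 143, 153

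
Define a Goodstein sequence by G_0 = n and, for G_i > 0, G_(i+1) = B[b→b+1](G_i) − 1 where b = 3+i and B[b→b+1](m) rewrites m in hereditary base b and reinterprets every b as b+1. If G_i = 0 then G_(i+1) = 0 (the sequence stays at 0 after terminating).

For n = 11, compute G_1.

17

G_0 = 11. HB_3(11) = 3^2 + 2. Bump = 18. G_1 = 17.
G_1 = 17. HB_4(17) = 4^2 + 1. Bump = 26. G_2 = 25.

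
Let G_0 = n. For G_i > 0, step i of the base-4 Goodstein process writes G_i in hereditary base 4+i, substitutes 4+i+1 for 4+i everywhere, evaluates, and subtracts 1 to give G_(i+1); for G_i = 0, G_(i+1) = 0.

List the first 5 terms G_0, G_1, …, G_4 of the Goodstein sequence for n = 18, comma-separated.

G_0=18  [base 4] 4^2 + 2  →[4↦5]→  5^2 + 2 = 27  −1 ⇒ G_1=26
G_1=26  [base 5] 5^2 + 1  →[5↦6]→  6^2 + 1 = 37  −1 ⇒ G_2=36
G_2=36  [base 6] 6^2  →[6↦7]→  7^2 = 49  −1 ⇒ G_3=48
G_3=48  [base 7] 6·7 + 6  →[7↦8]→  6·8 + 6 = 54  −1 ⇒ G_4=53

18, 26, 36, 48, 53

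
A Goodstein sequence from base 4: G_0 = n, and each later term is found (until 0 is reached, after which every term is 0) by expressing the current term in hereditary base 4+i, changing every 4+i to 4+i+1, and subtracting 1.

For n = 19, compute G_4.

[0] 19 ≡ 4^2 + 3 (base 4). Lift 5: 28. −1: 27.
[1] 27 ≡ 5^2 + 2 (base 5). Lift 6: 38. −1: 37.
[2] 37 ≡ 6^2 + 1 (base 6). Lift 7: 50. −1: 49.
[3] 49 ≡ 7^2 (base 7). Lift 8: 64. −1: 63.
[4] 63 ≡ 7·8 + 7 (base 8). Lift 9: 70. −1: 69.

63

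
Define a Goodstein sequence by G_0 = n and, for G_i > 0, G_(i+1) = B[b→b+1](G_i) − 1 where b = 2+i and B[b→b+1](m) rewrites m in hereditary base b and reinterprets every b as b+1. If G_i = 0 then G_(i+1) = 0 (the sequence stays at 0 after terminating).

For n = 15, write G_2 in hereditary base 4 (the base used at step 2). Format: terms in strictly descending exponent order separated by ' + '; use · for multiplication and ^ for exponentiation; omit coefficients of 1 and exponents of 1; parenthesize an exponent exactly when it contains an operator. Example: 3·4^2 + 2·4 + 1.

4^(4 + 1) + 4^4 + 3

i=0: 15 = 2^(2 + 1) + 2^2 + 2 + 1 (b=2); 2→3: 3^(3 + 1) + 3^3 + 3 + 1 = 112; 112−1 = 111
i=1: 111 = 3^(3 + 1) + 3^3 + 3 (b=3); 3→4: 4^(4 + 1) + 4^4 + 4 = 1284; 1284−1 = 1283
i=2: 1283 = 4^(4 + 1) + 4^4 + 3 (b=4); 4→5: 5^(5 + 1) + 5^5 + 3 = 18753; 18753−1 = 18752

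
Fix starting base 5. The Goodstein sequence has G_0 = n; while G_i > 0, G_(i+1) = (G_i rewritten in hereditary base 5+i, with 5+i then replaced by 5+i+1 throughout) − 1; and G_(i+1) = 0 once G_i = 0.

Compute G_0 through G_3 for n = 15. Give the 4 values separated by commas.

G_0=15  [base 5] 3·5  →[5↦6]→  3·6 = 18  −1 ⇒ G_1=17
G_1=17  [base 6] 2·6 + 5  →[6↦7]→  2·7 + 5 = 19  −1 ⇒ G_2=18
G_2=18  [base 7] 2·7 + 4  →[7↦8]→  2·8 + 4 = 20  −1 ⇒ G_3=19

15, 17, 18, 19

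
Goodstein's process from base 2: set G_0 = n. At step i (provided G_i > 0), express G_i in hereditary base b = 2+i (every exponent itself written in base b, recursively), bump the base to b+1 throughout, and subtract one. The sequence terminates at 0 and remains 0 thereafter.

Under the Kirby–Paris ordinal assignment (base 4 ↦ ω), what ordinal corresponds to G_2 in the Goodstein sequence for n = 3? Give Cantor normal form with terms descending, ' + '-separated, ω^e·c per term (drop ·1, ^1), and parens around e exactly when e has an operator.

3

(0) 3|_2 = 2 + 1 ↦ 3 + 1|_3 = 4 ⇒ 3
(1) 3|_3 = 3 ↦ 4|_4 = 4 ⇒ 3
(2) 3|_4 = 3 ↦ 3|_5 = 3 ⇒ 2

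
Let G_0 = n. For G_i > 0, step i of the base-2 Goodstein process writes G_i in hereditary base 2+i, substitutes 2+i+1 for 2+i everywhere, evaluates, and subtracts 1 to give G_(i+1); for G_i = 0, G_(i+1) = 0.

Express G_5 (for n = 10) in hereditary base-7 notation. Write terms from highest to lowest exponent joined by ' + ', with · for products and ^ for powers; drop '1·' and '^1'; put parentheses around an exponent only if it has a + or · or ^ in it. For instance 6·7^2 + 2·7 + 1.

5·7^7 + 5·7^5 + 5·7^4 + 5·7^3 + 5·7^2 + 5·7 + 4

(0) 10|_2 = 2^(2 + 1) + 2 ↦ 3^(3 + 1) + 3|_3 = 84 ⇒ 83
(1) 83|_3 = 3^(3 + 1) + 2 ↦ 4^(4 + 1) + 2|_4 = 1026 ⇒ 1025
(2) 1025|_4 = 4^(4 + 1) + 1 ↦ 5^(5 + 1) + 1|_5 = 15626 ⇒ 15625
(3) 15625|_5 = 5^(5 + 1) ↦ 6^(6 + 1)|_6 = 279936 ⇒ 279935
(4) 279935|_6 = 5·6^6 + 5·6^5 + 5·6^4 + 5·6^3 + 5·6^2 + 5·6 + 5 ↦ 5·7^7 + 5·7^5 + 5·7^4 + 5·7^3 + 5·7^2 + 5·7 + 5|_7 = 4215755 ⇒ 4215754
(5) 4215754|_7 = 5·7^7 + 5·7^5 + 5·7^4 + 5·7^3 + 5·7^2 + 5·7 + 4 ↦ 5·8^8 + 5·8^5 + 5·8^4 + 5·8^3 + 5·8^2 + 5·8 + 4|_8 = 84073324 ⇒ 84073323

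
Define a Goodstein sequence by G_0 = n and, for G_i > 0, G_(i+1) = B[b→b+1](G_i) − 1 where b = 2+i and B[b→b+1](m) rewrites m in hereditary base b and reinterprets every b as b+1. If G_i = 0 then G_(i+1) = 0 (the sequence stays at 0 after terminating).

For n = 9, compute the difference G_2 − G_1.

base 2: 9 = 2^(2 + 1) + 1; at 3: 3^(3 + 1) + 1 = 82; next = 81
base 3: 81 = 3^(3 + 1); at 4: 4^(4 + 1) = 1024; next = 1023

942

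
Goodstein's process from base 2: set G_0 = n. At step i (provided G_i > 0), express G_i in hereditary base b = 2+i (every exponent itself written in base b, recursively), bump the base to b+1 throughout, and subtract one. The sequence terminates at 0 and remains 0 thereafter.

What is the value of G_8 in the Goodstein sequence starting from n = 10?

50000555551

10 —HB2→ 2^(2 + 1) + 2 —bump→ 3^(3 + 1) + 3 = 84 —(−1)→ 83
83 —HB3→ 3^(3 + 1) + 2 —bump→ 4^(4 + 1) + 2 = 1026 —(−1)→ 1025
1025 —HB4→ 4^(4 + 1) + 1 —bump→ 5^(5 + 1) + 1 = 15626 —(−1)→ 15625
15625 —HB5→ 5^(5 + 1) —bump→ 6^(6 + 1) = 279936 —(−1)→ 279935
279935 —HB6→ 5·6^6 + 5·6^5 + 5·6^4 + 5·6^3 + 5·6^2 + 5·6 + 5 —bump→ 5·7^7 + 5·7^5 + 5·7^4 + 5·7^3 + 5·7^2 + 5·7 + 5 = 4215755 —(−1)→ 4215754
4215754 —HB7→ 5·7^7 + 5·7^5 + 5·7^4 + 5·7^3 + 5·7^2 + 5·7 + 4 —bump→ 5·8^8 + 5·8^5 + 5·8^4 + 5·8^3 + 5·8^2 + 5·8 + 4 = 84073324 —(−1)→ 84073323
84073323 —HB8→ 5·8^8 + 5·8^5 + 5·8^4 + 5·8^3 + 5·8^2 + 5·8 + 3 —bump→ 5·9^9 + 5·9^5 + 5·9^4 + 5·9^3 + 5·9^2 + 5·9 + 3 = 1937434593 —(−1)→ 1937434592
1937434592 —HB9→ 5·9^9 + 5·9^5 + 5·9^4 + 5·9^3 + 5·9^2 + 5·9 + 2 —bump→ 5·10^10 + 5·10^5 + 5·10^4 + 5·10^3 + 5·10^2 + 5·10 + 2 = 50000555552 —(−1)→ 50000555551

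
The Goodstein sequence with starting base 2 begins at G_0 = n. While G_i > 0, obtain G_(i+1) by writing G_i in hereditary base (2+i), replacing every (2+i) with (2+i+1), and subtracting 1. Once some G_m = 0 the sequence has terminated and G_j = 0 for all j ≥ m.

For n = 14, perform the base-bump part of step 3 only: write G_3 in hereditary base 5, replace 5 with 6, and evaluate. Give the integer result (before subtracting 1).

326592

14 —HB2→ 2^(2 + 1) + 2^2 + 2 —bump→ 3^(3 + 1) + 3^3 + 3 = 111 —(−1)→ 110
110 —HB3→ 3^(3 + 1) + 3^3 + 2 —bump→ 4^(4 + 1) + 4^4 + 2 = 1282 —(−1)→ 1281
1281 —HB4→ 4^(4 + 1) + 4^4 + 1 —bump→ 5^(5 + 1) + 5^5 + 1 = 18751 —(−1)→ 18750
18750 —HB5→ 5^(5 + 1) + 5^5 —bump→ 6^(6 + 1) + 6^6 = 326592 —(−1)→ 326591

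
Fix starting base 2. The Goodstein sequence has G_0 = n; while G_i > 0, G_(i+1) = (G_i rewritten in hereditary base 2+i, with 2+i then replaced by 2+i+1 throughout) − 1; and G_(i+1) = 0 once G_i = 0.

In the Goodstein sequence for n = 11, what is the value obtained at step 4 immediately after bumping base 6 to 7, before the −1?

5764802

G_0 = 11. HB_2(11) = 2^(2 + 1) + 2 + 1. Bump = 85. G_1 = 84.
G_1 = 84. HB_3(84) = 3^(3 + 1) + 3. Bump = 1028. G_2 = 1027.
G_2 = 1027. HB_4(1027) = 4^(4 + 1) + 3. Bump = 15628. G_3 = 15627.
G_3 = 15627. HB_5(15627) = 5^(5 + 1) + 2. Bump = 279938. G_4 = 279937.
G_4 = 279937. HB_6(279937) = 6^(6 + 1) + 1. Bump = 5764802. G_5 = 5764801.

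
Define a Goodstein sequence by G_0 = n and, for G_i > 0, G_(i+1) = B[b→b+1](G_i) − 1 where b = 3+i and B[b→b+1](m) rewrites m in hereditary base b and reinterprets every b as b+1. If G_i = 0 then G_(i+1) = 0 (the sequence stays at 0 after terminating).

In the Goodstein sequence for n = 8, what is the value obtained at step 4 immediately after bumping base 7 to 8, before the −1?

(0) 8|_3 = 2·3 + 2 ↦ 2·4 + 2|_4 = 10 ⇒ 9
(1) 9|_4 = 2·4 + 1 ↦ 2·5 + 1|_5 = 11 ⇒ 10
(2) 10|_5 = 2·5 ↦ 2·6|_6 = 12 ⇒ 11
(3) 11|_6 = 6 + 5 ↦ 7 + 5|_7 = 12 ⇒ 11
(4) 11|_7 = 7 + 4 ↦ 8 + 4|_8 = 12 ⇒ 11

12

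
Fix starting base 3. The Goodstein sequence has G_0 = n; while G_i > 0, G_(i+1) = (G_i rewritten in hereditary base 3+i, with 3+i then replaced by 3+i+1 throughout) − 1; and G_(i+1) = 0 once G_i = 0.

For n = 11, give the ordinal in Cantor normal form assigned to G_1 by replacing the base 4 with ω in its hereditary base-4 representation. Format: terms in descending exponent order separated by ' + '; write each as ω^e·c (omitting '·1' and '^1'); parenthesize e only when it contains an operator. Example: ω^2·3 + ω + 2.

ω^2 + 1

[0] 11 ≡ 3^2 + 2 (base 3). Lift 4: 18. −1: 17.
[1] 17 ≡ 4^2 + 1 (base 4). Lift 5: 26. −1: 25.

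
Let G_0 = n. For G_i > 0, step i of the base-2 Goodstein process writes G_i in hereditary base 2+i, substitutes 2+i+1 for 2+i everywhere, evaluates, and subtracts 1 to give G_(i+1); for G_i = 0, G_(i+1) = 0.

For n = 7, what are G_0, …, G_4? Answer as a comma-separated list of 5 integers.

7, 30, 259, 3127, 46657

G_0=7  [base 2] 2^2 + 2 + 1  →[2↦3]→  3^3 + 3 + 1 = 31  −1 ⇒ G_1=30
G_1=30  [base 3] 3^3 + 3  →[3↦4]→  4^4 + 4 = 260  −1 ⇒ G_2=259
G_2=259  [base 4] 4^4 + 3  →[4↦5]→  5^5 + 3 = 3128  −1 ⇒ G_3=3127
G_3=3127  [base 5] 5^5 + 2  →[5↦6]→  6^6 + 2 = 46658  −1 ⇒ G_4=46657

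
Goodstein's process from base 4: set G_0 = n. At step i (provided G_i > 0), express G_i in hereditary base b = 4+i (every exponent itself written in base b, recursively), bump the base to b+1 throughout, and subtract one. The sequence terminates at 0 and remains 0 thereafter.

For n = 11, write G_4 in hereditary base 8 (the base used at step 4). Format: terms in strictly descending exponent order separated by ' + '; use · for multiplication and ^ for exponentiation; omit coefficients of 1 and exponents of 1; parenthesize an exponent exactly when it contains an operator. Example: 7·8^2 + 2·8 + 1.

8 + 7

base 4: 11 = 2·4 + 3; at 5: 2·5 + 3 = 13; next = 12
base 5: 12 = 2·5 + 2; at 6: 2·6 + 2 = 14; next = 13
base 6: 13 = 2·6 + 1; at 7: 2·7 + 1 = 15; next = 14
base 7: 14 = 2·7; at 8: 2·8 = 16; next = 15
base 8: 15 = 8 + 7; at 9: 9 + 7 = 16; next = 15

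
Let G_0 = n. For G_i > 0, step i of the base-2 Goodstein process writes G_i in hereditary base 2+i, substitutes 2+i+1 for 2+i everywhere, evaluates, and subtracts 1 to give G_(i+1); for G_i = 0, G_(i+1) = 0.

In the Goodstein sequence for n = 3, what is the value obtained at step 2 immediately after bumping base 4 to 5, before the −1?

(0) 3|_2 = 2 + 1 ↦ 3 + 1|_3 = 4 ⇒ 3
(1) 3|_3 = 3 ↦ 4|_4 = 4 ⇒ 3

3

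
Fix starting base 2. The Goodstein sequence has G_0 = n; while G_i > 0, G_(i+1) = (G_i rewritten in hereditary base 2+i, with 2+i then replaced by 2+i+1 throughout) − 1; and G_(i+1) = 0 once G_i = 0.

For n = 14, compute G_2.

i=0: 14 = 2^(2 + 1) + 2^2 + 2 (b=2); 2→3: 3^(3 + 1) + 3^3 + 3 = 111; 111−1 = 110
i=1: 110 = 3^(3 + 1) + 3^3 + 2 (b=3); 3→4: 4^(4 + 1) + 4^4 + 2 = 1282; 1282−1 = 1281

1281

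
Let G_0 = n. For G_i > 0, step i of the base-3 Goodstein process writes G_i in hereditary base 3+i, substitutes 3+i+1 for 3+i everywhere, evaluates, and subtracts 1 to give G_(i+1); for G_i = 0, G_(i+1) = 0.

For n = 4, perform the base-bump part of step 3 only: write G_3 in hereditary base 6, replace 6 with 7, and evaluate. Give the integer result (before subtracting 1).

G_0 = 4. HB_3(4) = 3 + 1. Bump = 5. G_1 = 4.
G_1 = 4. HB_4(4) = 4. Bump = 5. G_2 = 4.
G_2 = 4. HB_5(4) = 4. Bump = 4. G_3 = 3.
G_3 = 3. HB_6(3) = 3. Bump = 3. G_4 = 2.

3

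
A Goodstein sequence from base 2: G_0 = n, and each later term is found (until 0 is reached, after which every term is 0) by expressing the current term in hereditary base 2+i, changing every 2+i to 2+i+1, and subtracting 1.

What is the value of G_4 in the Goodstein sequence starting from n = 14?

i=0: 14 = 2^(2 + 1) + 2^2 + 2 (b=2); 2→3: 3^(3 + 1) + 3^3 + 3 = 111; 111−1 = 110
i=1: 110 = 3^(3 + 1) + 3^3 + 2 (b=3); 3→4: 4^(4 + 1) + 4^4 + 2 = 1282; 1282−1 = 1281
i=2: 1281 = 4^(4 + 1) + 4^4 + 1 (b=4); 4→5: 5^(5 + 1) + 5^5 + 1 = 18751; 18751−1 = 18750
i=3: 18750 = 5^(5 + 1) + 5^5 (b=5); 5→6: 6^(6 + 1) + 6^6 = 326592; 326592−1 = 326591
i=4: 326591 = 6^(6 + 1) + 5·6^5 + 5·6^4 + 5·6^3 + 5·6^2 + 5·6 + 5 (b=6); 6→7: 7^(7 + 1) + 5·7^5 + 5·7^4 + 5·7^3 + 5·7^2 + 5·7 + 5 = 5862841; 5862841−1 = 5862840

326591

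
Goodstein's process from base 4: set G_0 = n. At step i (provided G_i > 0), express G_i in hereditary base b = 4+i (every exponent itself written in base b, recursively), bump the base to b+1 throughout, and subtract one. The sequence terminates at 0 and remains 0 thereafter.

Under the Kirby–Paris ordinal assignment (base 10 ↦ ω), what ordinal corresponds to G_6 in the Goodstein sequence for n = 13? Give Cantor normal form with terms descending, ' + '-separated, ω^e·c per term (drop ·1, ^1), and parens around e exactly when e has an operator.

(0) 13|_4 = 3·4 + 1 ↦ 3·5 + 1|_5 = 16 ⇒ 15
(1) 15|_5 = 3·5 ↦ 3·6|_6 = 18 ⇒ 17
(2) 17|_6 = 2·6 + 5 ↦ 2·7 + 5|_7 = 19 ⇒ 18
(3) 18|_7 = 2·7 + 4 ↦ 2·8 + 4|_8 = 20 ⇒ 19
(4) 19|_8 = 2·8 + 3 ↦ 2·9 + 3|_9 = 21 ⇒ 20
(5) 20|_9 = 2·9 + 2 ↦ 2·10 + 2|_10 = 22 ⇒ 21
(6) 21|_10 = 2·10 + 1 ↦ 2·11 + 1|_11 = 23 ⇒ 22

ω·2 + 1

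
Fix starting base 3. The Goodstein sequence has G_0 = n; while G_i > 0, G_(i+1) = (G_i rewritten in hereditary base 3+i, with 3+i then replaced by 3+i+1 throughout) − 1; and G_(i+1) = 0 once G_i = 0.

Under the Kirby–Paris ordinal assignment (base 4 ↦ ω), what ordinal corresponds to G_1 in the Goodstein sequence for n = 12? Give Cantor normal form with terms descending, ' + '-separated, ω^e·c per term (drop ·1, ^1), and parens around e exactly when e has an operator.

i=0: 12 = 3^2 + 3 (b=3); 3→4: 4^2 + 4 = 20; 20−1 = 19
i=1: 19 = 4^2 + 3 (b=4); 4→5: 5^2 + 3 = 28; 28−1 = 27

ω^2 + 3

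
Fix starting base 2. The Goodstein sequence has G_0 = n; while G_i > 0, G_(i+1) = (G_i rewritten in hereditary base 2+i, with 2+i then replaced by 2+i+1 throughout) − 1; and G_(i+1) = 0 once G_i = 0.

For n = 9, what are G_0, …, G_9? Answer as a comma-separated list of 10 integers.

9, 81, 1023, 9842, 140743, 2471826, 50333399, 1162263921, 30000003325, 855935016215

G_0 = 9. HB_2(9) = 2^(2 + 1) + 1. Bump = 82. G_1 = 81.
G_1 = 81. HB_3(81) = 3^(3 + 1). Bump = 1024. G_2 = 1023.
G_2 = 1023. HB_4(1023) = 3·4^4 + 3·4^3 + 3·4^2 + 3·4 + 3. Bump = 9843. G_3 = 9842.
G_3 = 9842. HB_5(9842) = 3·5^5 + 3·5^3 + 3·5^2 + 3·5 + 2. Bump = 140744. G_4 = 140743.
G_4 = 140743. HB_6(140743) = 3·6^6 + 3·6^3 + 3·6^2 + 3·6 + 1. Bump = 2471827. G_5 = 2471826.
G_5 = 2471826. HB_7(2471826) = 3·7^7 + 3·7^3 + 3·7^2 + 3·7. Bump = 50333400. G_6 = 50333399.
G_6 = 50333399. HB_8(50333399) = 3·8^8 + 3·8^3 + 3·8^2 + 2·8 + 7. Bump = 1162263922. G_7 = 1162263921.
G_7 = 1162263921. HB_9(1162263921) = 3·9^9 + 3·9^3 + 3·9^2 + 2·9 + 6. Bump = 30000003326. G_8 = 30000003325.
G_8 = 30000003325. HB_10(30000003325) = 3·10^10 + 3·10^3 + 3·10^2 + 2·10 + 5. Bump = 855935016216. G_9 = 855935016215.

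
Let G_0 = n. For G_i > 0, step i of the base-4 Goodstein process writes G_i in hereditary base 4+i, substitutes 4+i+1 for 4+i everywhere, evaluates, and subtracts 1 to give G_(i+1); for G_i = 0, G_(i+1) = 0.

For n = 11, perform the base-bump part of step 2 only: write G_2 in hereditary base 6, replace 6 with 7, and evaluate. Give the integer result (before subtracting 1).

step 0: 11 = 2·4 + 3; sub 5 for 4: 2·5 + 3; = 13; G_1 = 13−1 = 12
step 1: 12 = 2·5 + 2; sub 6 for 5: 2·6 + 2; = 14; G_2 = 14−1 = 13
step 2: 13 = 2·6 + 1; sub 7 for 6: 2·7 + 1; = 15; G_3 = 15−1 = 14

15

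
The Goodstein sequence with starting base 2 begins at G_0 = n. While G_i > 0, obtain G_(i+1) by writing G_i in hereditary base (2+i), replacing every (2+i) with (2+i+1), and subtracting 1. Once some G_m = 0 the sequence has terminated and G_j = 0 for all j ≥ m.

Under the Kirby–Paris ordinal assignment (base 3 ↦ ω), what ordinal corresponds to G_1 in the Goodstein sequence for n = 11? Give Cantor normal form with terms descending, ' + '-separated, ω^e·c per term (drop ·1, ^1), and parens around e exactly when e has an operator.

ω^(ω + 1) + ω

G_0 = 11. HB_2(11) = 2^(2 + 1) + 2 + 1. Bump = 85. G_1 = 84.
G_1 = 84. HB_3(84) = 3^(3 + 1) + 3. Bump = 1028. G_2 = 1027.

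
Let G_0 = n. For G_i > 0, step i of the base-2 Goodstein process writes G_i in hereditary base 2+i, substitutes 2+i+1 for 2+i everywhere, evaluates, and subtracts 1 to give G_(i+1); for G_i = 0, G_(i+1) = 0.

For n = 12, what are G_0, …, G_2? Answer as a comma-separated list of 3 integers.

12, 107, 1065

step 0: 12 = 2^(2 + 1) + 2^2; sub 3 for 2: 3^(3 + 1) + 3^3; = 108; G_1 = 108−1 = 107
step 1: 107 = 3^(3 + 1) + 2·3^2 + 2·3 + 2; sub 4 for 3: 4^(4 + 1) + 2·4^2 + 2·4 + 2; = 1066; G_2 = 1066−1 = 1065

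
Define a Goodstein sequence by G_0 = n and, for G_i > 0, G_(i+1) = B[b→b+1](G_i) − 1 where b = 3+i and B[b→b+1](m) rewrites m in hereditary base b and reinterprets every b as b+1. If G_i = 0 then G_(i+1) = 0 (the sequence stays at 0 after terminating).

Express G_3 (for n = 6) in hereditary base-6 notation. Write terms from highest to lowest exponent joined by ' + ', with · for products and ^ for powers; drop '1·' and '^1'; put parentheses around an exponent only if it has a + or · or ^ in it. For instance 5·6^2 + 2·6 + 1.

6 + 1

[0] 6 ≡ 2·3 (base 3). Lift 4: 8. −1: 7.
[1] 7 ≡ 4 + 3 (base 4). Lift 5: 8. −1: 7.
[2] 7 ≡ 5 + 2 (base 5). Lift 6: 8. −1: 7.
[3] 7 ≡ 6 + 1 (base 6). Lift 7: 8. −1: 7.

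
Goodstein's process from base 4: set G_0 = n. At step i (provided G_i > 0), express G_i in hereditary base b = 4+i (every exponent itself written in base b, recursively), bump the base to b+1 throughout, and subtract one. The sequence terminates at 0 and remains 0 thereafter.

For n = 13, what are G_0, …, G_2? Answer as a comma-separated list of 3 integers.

base 4: 13 = 3·4 + 1; at 5: 3·5 + 1 = 16; next = 15
base 5: 15 = 3·5; at 6: 3·6 = 18; next = 17

13, 15, 17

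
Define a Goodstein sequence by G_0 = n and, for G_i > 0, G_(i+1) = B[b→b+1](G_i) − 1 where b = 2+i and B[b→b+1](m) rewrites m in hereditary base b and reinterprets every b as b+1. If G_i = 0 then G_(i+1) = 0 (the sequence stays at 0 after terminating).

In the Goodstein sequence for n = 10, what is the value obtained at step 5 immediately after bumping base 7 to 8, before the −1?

84073324

(0) 10|_2 = 2^(2 + 1) + 2 ↦ 3^(3 + 1) + 3|_3 = 84 ⇒ 83
(1) 83|_3 = 3^(3 + 1) + 2 ↦ 4^(4 + 1) + 2|_4 = 1026 ⇒ 1025
(2) 1025|_4 = 4^(4 + 1) + 1 ↦ 5^(5 + 1) + 1|_5 = 15626 ⇒ 15625
(3) 15625|_5 = 5^(5 + 1) ↦ 6^(6 + 1)|_6 = 279936 ⇒ 279935
(4) 279935|_6 = 5·6^6 + 5·6^5 + 5·6^4 + 5·6^3 + 5·6^2 + 5·6 + 5 ↦ 5·7^7 + 5·7^5 + 5·7^4 + 5·7^3 + 5·7^2 + 5·7 + 5|_7 = 4215755 ⇒ 4215754
(5) 4215754|_7 = 5·7^7 + 5·7^5 + 5·7^4 + 5·7^3 + 5·7^2 + 5·7 + 4 ↦ 5·8^8 + 5·8^5 + 5·8^4 + 5·8^3 + 5·8^2 + 5·8 + 4|_8 = 84073324 ⇒ 84073323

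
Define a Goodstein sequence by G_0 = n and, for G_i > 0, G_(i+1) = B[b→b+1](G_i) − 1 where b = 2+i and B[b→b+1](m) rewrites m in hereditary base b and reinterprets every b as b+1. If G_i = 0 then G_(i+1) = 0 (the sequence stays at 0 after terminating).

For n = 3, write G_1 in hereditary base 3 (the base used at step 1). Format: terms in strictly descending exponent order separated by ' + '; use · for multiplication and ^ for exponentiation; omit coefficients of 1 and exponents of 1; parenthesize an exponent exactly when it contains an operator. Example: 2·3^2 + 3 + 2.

3

(0) 3|_2 = 2 + 1 ↦ 3 + 1|_3 = 4 ⇒ 3
(1) 3|_3 = 3 ↦ 4|_4 = 4 ⇒ 3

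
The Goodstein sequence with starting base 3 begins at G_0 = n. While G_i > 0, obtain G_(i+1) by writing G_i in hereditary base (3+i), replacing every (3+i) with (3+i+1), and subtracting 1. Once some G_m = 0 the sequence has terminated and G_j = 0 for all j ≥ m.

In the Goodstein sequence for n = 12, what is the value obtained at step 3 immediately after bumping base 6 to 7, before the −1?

step 0: 12 = 3^2 + 3; sub 4 for 3: 4^2 + 4; = 20; G_1 = 20−1 = 19
step 1: 19 = 4^2 + 3; sub 5 for 4: 5^2 + 3; = 28; G_2 = 28−1 = 27
step 2: 27 = 5^2 + 2; sub 6 for 5: 6^2 + 2; = 38; G_3 = 38−1 = 37
step 3: 37 = 6^2 + 1; sub 7 for 6: 7^2 + 1; = 50; G_4 = 50−1 = 49

50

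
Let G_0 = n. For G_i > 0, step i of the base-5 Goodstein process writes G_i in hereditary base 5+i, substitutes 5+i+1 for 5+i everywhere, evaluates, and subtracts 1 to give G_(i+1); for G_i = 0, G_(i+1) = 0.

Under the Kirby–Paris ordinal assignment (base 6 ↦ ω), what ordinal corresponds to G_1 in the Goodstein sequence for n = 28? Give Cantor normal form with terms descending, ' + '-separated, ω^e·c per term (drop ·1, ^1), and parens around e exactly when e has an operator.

base 5: 28 = 5^2 + 3; at 6: 6^2 + 3 = 39; next = 38
base 6: 38 = 6^2 + 2; at 7: 7^2 + 2 = 51; next = 50

ω^2 + 2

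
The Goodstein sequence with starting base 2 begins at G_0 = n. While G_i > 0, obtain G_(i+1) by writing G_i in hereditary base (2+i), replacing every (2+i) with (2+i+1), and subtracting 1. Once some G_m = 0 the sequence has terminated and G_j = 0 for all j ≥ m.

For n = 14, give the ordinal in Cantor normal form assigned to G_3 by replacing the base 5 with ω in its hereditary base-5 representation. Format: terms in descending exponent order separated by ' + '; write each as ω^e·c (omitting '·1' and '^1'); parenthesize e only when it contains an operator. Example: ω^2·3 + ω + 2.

ω^(ω + 1) + ω^ω

step 0: 14 = 2^(2 + 1) + 2^2 + 2; sub 3 for 2: 3^(3 + 1) + 3^3 + 3; = 111; G_1 = 111−1 = 110
step 1: 110 = 3^(3 + 1) + 3^3 + 2; sub 4 for 3: 4^(4 + 1) + 4^4 + 2; = 1282; G_2 = 1282−1 = 1281
step 2: 1281 = 4^(4 + 1) + 4^4 + 1; sub 5 for 4: 5^(5 + 1) + 5^5 + 1; = 18751; G_3 = 18751−1 = 18750
step 3: 18750 = 5^(5 + 1) + 5^5; sub 6 for 5: 6^(6 + 1) + 6^6; = 326592; G_4 = 326592−1 = 326591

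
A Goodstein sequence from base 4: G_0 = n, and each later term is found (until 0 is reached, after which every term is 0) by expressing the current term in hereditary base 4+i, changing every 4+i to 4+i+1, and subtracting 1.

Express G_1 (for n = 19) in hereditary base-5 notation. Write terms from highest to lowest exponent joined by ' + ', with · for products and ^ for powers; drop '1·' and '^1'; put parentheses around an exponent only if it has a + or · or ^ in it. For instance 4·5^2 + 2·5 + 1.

step 0: 19 = 4^2 + 3; sub 5 for 4: 5^2 + 3; = 28; G_1 = 28−1 = 27
step 1: 27 = 5^2 + 2; sub 6 for 5: 6^2 + 2; = 38; G_2 = 38−1 = 37

5^2 + 2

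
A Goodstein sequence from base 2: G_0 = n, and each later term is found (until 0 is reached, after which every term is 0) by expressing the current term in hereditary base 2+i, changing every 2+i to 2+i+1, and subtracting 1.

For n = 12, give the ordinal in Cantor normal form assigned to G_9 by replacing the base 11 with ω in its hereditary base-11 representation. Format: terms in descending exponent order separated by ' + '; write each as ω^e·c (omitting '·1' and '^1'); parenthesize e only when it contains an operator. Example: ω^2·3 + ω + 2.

G_0=12  [base 2] 2^(2 + 1) + 2^2  →[2↦3]→  3^(3 + 1) + 3^3 = 108  −1 ⇒ G_1=107
G_1=107  [base 3] 3^(3 + 1) + 2·3^2 + 2·3 + 2  →[3↦4]→  4^(4 + 1) + 2·4^2 + 2·4 + 2 = 1066  −1 ⇒ G_2=1065
G_2=1065  [base 4] 4^(4 + 1) + 2·4^2 + 2·4 + 1  →[4↦5]→  5^(5 + 1) + 2·5^2 + 2·5 + 1 = 15686  −1 ⇒ G_3=15685
G_3=15685  [base 5] 5^(5 + 1) + 2·5^2 + 2·5  →[5↦6]→  6^(6 + 1) + 2·6^2 + 2·6 = 280020  −1 ⇒ G_4=280019
G_4=280019  [base 6] 6^(6 + 1) + 2·6^2 + 6 + 5  →[6↦7]→  7^(7 + 1) + 2·7^2 + 7 + 5 = 5764911  −1 ⇒ G_5=5764910
G_5=5764910  [base 7] 7^(7 + 1) + 2·7^2 + 7 + 4  →[7↦8]→  8^(8 + 1) + 2·8^2 + 8 + 4 = 134217868  −1 ⇒ G_6=134217867
G_6=134217867  [base 8] 8^(8 + 1) + 2·8^2 + 8 + 3  →[8↦9]→  9^(9 + 1) + 2·9^2 + 9 + 3 = 3486784575  −1 ⇒ G_7=3486784574
G_7=3486784574  [base 9] 9^(9 + 1) + 2·9^2 + 9 + 2  →[9↦10]→  10^(10 + 1) + 2·10^2 + 10 + 2 = 100000000212  −1 ⇒ G_8=100000000211
G_8=100000000211  [base 10] 10^(10 + 1) + 2·10^2 + 10 + 1  →[10↦11]→  11^(11 + 1) + 2·11^2 + 11 + 1 = 3138428376975  −1 ⇒ G_9=3138428376974

ω^(ω + 1) + ω^2·2 + ω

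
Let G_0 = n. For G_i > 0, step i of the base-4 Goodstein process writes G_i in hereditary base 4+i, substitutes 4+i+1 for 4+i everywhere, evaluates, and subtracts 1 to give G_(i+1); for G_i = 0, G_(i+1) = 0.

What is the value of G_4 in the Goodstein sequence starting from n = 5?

(0) 5|_4 = 4 + 1 ↦ 5 + 1|_5 = 6 ⇒ 5
(1) 5|_5 = 5 ↦ 6|_6 = 6 ⇒ 5
(2) 5|_6 = 5 ↦ 5|_7 = 5 ⇒ 4
(3) 4|_7 = 4 ↦ 4|_8 = 4 ⇒ 3
(4) 3|_8 = 3 ↦ 3|_9 = 3 ⇒ 2

3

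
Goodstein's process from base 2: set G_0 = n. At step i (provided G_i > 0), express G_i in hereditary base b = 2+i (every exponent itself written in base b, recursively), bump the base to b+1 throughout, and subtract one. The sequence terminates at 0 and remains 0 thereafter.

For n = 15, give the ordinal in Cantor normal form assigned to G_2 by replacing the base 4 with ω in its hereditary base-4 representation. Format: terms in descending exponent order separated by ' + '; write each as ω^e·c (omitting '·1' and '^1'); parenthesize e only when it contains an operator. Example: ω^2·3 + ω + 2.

ω^(ω + 1) + ω^ω + 3

G_0 = 15. HB_2(15) = 2^(2 + 1) + 2^2 + 2 + 1. Bump = 112. G_1 = 111.
G_1 = 111. HB_3(111) = 3^(3 + 1) + 3^3 + 3. Bump = 1284. G_2 = 1283.
G_2 = 1283. HB_4(1283) = 4^(4 + 1) + 4^4 + 3. Bump = 18753. G_3 = 18752.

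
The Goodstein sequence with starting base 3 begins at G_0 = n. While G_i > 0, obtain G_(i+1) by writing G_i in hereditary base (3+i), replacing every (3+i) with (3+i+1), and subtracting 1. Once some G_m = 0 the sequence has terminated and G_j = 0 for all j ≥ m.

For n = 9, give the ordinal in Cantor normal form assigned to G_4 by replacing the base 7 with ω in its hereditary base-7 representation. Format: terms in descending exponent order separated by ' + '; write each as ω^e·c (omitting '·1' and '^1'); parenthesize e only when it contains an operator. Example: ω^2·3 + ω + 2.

ω·3

G_0 = 9. HB_3(9) = 3^2. Bump = 16. G_1 = 15.
G_1 = 15. HB_4(15) = 3·4 + 3. Bump = 18. G_2 = 17.
G_2 = 17. HB_5(17) = 3·5 + 2. Bump = 20. G_3 = 19.
G_3 = 19. HB_6(19) = 3·6 + 1. Bump = 22. G_4 = 21.
G_4 = 21. HB_7(21) = 3·7. Bump = 24. G_5 = 23.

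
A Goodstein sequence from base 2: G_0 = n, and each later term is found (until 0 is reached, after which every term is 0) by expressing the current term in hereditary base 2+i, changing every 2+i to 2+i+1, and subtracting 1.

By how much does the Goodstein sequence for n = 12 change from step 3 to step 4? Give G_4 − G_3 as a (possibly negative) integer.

264334

12 —HB2→ 2^(2 + 1) + 2^2 —bump→ 3^(3 + 1) + 3^3 = 108 —(−1)→ 107
107 —HB3→ 3^(3 + 1) + 2·3^2 + 2·3 + 2 —bump→ 4^(4 + 1) + 2·4^2 + 2·4 + 2 = 1066 —(−1)→ 1065
1065 —HB4→ 4^(4 + 1) + 2·4^2 + 2·4 + 1 —bump→ 5^(5 + 1) + 2·5^2 + 2·5 + 1 = 15686 —(−1)→ 15685
15685 —HB5→ 5^(5 + 1) + 2·5^2 + 2·5 —bump→ 6^(6 + 1) + 2·6^2 + 2·6 = 280020 —(−1)→ 280019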